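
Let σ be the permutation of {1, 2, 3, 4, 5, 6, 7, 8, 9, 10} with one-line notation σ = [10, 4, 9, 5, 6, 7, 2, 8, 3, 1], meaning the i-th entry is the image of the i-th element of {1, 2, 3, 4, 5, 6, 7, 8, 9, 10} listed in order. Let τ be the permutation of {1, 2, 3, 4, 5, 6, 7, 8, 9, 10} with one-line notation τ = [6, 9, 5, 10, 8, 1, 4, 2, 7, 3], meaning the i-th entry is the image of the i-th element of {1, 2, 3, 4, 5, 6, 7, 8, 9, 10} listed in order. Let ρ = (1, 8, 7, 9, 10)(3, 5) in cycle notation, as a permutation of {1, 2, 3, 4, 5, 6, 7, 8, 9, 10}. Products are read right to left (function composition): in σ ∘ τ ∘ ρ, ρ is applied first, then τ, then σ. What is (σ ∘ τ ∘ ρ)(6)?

Apply the permutations in order: ρ(6) = 6, then τ(6) = 1, then σ(1) = 10. So (σ ∘ τ ∘ ρ)(6) = 10.

10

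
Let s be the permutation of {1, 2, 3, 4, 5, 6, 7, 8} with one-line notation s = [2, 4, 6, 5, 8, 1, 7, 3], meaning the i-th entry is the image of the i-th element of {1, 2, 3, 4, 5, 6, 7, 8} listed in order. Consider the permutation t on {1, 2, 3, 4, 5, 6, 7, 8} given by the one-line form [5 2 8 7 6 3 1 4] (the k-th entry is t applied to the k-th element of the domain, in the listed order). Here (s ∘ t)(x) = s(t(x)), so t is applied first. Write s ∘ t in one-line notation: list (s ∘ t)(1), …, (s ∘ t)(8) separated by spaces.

8 4 3 7 1 6 2 5

(s ∘ t)(x) = s(t(x)). Computing each image: s(t(1)) = s(5) = 8, s(t(2)) = s(2) = 4, s(t(3)) = s(8) = 3, s(t(4)) = s(7) = 7, s(t(5)) = s(6) = 1, s(t(6)) = s(3) = 6, s(t(7)) = s(1) = 2, s(t(8)) = s(4) = 5.
Hence s ∘ t = [8 4 3 7 1 6 2 5].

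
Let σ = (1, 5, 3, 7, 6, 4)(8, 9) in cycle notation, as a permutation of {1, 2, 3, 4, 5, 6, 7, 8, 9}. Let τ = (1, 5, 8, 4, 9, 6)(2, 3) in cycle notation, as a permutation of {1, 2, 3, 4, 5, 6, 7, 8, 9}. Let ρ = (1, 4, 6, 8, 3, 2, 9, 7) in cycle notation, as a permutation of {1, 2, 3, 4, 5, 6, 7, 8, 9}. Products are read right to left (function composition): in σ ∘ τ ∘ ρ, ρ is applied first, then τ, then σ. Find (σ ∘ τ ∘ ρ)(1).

Chase 1: ρ(1) = 4; τ(4) = 9; σ(9) = 8. Hence (σ ∘ τ ∘ ρ)(1) = 8.

8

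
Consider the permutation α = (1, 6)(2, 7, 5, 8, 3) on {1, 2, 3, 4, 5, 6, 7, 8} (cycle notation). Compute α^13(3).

5

3 lies in the 5-cycle (2, 7, 5, 8, 3).
On a 5-cycle, α^5 is the identity, so α^13 = α^3 there (13 ≡ 3 mod 5).
Advancing 3 steps from 3: 3 → 2 → 7 → 5.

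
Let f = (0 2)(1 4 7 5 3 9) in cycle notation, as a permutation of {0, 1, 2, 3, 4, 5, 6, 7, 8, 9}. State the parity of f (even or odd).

The cycle lengths are 6, 2, 1, 1.
A cycle of length ℓ contributes ℓ−1 transpositions, so f is a product of 5 + 1 = 6 transpositions — even.

even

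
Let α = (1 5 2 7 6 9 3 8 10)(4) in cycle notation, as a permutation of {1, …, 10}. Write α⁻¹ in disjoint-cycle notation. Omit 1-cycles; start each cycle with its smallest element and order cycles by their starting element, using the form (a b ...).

(1 10 8 3 9 6 7 2 5)

If α sends a → b within a cycle, α⁻¹ sends b → a; equivalently, reverse each cycle.
Reversing each cycle of α and rotating so the smallest element leads gives (1 10 8 3 9 6 7 2 5).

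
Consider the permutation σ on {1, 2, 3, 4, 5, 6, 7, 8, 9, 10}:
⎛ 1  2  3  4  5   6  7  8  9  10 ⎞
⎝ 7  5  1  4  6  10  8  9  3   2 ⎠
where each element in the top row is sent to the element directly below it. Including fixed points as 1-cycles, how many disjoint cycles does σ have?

The cycle decomposition is (1 7 8 9 3)(2 5 6 10)(4), which has 3 cycles (counting 1-cycles).

3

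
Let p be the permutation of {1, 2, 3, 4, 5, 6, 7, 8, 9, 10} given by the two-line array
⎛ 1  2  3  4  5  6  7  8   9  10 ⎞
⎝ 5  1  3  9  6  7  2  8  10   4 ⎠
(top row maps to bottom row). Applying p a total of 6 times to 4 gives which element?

Tracing 4 → 9 → … returns to 4 after 3 steps, so 4 lies in a 3-cycle (4 9 10).
Powers repeat with period 3 on this cycle, and 6 mod 3 = 0, so p^6(4) = p^0(4).
So p^6(4) = 4.

4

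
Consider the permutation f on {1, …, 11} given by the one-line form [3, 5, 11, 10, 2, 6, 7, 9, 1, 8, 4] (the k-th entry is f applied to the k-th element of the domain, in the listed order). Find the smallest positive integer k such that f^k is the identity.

Writing f as disjoint cycles, the cycle lengths are 7, 2, 1, 1.
The order is lcm(7, 2) = 14.

14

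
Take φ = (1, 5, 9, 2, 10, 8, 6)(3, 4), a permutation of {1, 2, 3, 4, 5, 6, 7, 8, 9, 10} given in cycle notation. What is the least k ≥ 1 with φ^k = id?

14

The cycle type of φ is (7, 2, 1).
The order is lcm(7, 2) = 14.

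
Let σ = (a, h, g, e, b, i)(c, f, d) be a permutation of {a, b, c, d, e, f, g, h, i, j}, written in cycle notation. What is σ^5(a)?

i

a lies in the 6-cycle (a, h, g, e, b, i).
Stepping 5 places around the cycle: a → h → g → e → b → i.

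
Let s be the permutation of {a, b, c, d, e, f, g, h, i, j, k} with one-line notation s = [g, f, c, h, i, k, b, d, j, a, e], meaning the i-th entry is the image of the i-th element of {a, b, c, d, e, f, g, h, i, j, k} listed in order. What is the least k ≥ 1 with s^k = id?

The disjoint-cycle form of s has cycle lengths 8, 2, 1.
The order is lcm(8, 2) = 8.

8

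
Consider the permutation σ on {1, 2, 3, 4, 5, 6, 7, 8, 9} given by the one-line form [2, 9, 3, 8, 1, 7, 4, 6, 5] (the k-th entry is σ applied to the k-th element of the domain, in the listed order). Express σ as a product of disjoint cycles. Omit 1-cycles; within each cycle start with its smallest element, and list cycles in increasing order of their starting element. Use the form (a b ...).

(1 2 9 5)(4 8 6 7)

Start at 1 and follow images: 1 → 2 → 9 → 5 → 1, giving the cycle (1 2 9 5).
Repeating from the next unused element and collecting all non-trivial cycles gives (1 2 9 5)(4 8 6 7).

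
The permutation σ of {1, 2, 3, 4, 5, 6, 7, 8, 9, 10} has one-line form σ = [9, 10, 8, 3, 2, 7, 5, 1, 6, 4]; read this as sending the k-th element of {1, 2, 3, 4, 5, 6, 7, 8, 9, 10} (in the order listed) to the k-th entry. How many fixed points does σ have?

No element satisfies σ(x) = x, so there are 0 fixed points.

0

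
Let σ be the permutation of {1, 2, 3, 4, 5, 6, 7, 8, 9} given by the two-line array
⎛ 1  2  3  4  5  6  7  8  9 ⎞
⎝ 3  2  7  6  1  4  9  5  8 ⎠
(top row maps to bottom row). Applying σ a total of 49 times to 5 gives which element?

Tracing 5 → 1 → … returns to 5 after 6 steps, so 5 lies in a 6-cycle (1 3 7 9 8 5).
Since the cycle has length 6, σ^49 acts on it the same as σ^1 (49 mod 6 = 1).
Stepping 1 place around the cycle: 5 → 1.

1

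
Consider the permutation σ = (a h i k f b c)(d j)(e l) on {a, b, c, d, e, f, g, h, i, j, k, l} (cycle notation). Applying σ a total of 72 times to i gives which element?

f

i lies in the 7-cycle (a h i k f b c).
On a 7-cycle, σ^7 is the identity, so σ^72 = σ^2 there (72 ≡ 2 mod 7).
Stepping 2 places around the cycle: i → k → f.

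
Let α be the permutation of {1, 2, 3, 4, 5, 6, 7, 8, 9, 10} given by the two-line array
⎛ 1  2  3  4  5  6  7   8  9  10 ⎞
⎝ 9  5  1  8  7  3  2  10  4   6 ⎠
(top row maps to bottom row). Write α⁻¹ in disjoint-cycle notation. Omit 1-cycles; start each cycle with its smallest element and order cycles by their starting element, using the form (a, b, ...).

The cycle decomposition of α is (1, 9, 4, 8, 10, 6, 3)(2, 5, 7).
The inverse reverses every cycle; in canonical form, α⁻¹ = (1, 3, 6, 10, 8, 4, 9)(2, 7, 5).

(1, 3, 6, 10, 8, 4, 9)(2, 7, 5)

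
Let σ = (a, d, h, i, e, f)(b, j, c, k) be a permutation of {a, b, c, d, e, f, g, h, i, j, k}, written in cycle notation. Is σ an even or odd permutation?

even

The cycle lengths are 6, 4, 1.
A cycle is odd iff its length is even; σ has 2 even-length cycles, so sgn(σ) = (−1)^2 and σ is even.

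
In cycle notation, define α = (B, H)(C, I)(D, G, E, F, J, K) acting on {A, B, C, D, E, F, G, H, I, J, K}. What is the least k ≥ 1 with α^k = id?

6

The disjoint cycles have lengths 6, 2, 2, 1.
Since disjoint cycles commute, ord(α) = lcm(6, 2, 2) = 6.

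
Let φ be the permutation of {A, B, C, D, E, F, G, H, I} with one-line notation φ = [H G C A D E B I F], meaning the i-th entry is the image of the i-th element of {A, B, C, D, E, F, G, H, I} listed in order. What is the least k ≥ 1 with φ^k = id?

6

Decomposing into disjoint cycles gives cycle lengths 6, 2, 1.
Since disjoint cycles commute, ord(φ) = lcm(6, 2) = 6.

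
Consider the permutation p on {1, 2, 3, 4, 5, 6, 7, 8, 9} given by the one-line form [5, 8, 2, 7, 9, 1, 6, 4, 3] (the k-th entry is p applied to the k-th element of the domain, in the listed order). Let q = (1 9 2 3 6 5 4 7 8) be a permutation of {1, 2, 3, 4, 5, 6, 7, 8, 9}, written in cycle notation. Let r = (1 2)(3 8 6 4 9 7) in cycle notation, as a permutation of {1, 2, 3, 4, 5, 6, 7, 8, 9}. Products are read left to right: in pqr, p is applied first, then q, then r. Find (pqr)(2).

2

(pqr)(2) = r(q(p(2))). p(2) = 8, then q(8) = 1, then r(1) = 2, so the result is 2.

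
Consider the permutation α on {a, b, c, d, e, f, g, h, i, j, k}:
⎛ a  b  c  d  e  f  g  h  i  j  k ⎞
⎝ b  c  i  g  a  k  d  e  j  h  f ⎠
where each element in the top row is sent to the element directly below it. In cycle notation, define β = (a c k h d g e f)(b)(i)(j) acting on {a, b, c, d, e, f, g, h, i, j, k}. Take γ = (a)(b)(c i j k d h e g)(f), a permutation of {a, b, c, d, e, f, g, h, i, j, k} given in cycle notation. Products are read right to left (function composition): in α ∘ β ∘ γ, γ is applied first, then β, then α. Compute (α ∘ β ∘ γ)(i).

Apply the permutations in order: γ(i) = j, then β(j) = j, then α(j) = h. So (α ∘ β ∘ γ)(i) = h.

h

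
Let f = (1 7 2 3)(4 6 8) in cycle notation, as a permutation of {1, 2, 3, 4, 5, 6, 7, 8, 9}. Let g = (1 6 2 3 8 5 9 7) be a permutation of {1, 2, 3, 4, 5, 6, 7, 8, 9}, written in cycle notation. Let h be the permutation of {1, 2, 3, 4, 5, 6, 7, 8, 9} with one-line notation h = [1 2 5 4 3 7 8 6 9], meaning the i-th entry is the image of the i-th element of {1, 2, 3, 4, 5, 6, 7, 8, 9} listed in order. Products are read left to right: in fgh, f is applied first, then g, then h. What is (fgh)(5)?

9

(fgh)(5) = h(g(f(5))). f(5) = 5, then g(5) = 9, then h(9) = 9, so the result is 9.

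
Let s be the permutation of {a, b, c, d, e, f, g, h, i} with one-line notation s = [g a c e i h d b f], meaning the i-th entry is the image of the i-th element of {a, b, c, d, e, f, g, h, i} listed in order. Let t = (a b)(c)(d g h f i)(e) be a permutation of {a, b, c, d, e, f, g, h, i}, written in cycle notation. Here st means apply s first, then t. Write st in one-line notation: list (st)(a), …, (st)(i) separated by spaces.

h b c e d f g a i

Chase each element through s then t: a → g → h; b → a → b; c → c → c; d → e → e; e → i → d; f → h → f; g → d → g; h → b → a; i → f → i.
Collecting the images, st = [h b c e d f g a i].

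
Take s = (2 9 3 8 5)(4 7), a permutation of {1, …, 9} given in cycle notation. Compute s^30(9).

9

9 lies in the 5-cycle (2 9 3 8 5).
Powers repeat with period 5 on this cycle, and 30 mod 5 = 0, so s^30(9) = s^0(9).
So s^30(9) = 9.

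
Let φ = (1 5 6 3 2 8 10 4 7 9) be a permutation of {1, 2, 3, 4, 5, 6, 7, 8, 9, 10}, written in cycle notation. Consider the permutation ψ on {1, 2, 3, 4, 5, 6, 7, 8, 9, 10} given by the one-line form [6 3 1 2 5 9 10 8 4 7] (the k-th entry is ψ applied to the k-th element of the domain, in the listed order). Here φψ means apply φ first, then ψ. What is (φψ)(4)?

φ(4) = 7, then ψ(7) = 10; composing gives (φψ)(4) = 10.

10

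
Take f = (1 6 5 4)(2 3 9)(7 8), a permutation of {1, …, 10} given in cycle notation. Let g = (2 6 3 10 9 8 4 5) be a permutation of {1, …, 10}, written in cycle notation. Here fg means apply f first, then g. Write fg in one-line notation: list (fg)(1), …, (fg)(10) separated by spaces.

3 10 8 1 5 2 4 7 6 9

(fg)(x) = g(f(x)). Computing each image: g(f(1)) = g(6) = 3, g(f(2)) = g(3) = 10, g(f(3)) = g(9) = 8, g(f(4)) = g(1) = 1, g(f(5)) = g(4) = 5, g(f(6)) = g(5) = 2, g(f(7)) = g(8) = 4, g(f(8)) = g(7) = 7, g(f(9)) = g(2) = 6, g(f(10)) = g(10) = 9.
Hence fg = [3 10 8 1 5 2 4 7 6 9].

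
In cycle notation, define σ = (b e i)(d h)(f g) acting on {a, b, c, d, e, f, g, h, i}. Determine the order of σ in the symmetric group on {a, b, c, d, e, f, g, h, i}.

The disjoint cycles have lengths 3, 2, 2, 1, 1.
The order of σ is the least common multiple of its cycle lengths: lcm(3, 2, 2) = 6.

6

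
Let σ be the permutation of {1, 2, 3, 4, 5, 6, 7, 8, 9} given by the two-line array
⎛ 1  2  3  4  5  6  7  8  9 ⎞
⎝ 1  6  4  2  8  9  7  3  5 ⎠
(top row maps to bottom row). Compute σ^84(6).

6

Tracing 6 → 9 → … returns to 6 after 7 steps, so 6 lies in a 7-cycle (2, 6, 9, 5, 8, 3, 4).
Since the cycle has length 7, σ^84 acts on it the same as σ^0 (84 mod 7 = 0).
So σ^84(6) = 6.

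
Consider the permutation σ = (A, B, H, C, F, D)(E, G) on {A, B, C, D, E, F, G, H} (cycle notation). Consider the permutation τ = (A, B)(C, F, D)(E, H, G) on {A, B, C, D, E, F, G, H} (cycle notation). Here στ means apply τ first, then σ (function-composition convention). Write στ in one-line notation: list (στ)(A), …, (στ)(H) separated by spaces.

Chase each element through τ then σ: A → B → H; B → A → B; C → F → D; D → C → F; E → H → C; F → D → A; G → E → G; H → G → E.
Collecting the images, στ = [H B D F C A G E].

H B D F C A G E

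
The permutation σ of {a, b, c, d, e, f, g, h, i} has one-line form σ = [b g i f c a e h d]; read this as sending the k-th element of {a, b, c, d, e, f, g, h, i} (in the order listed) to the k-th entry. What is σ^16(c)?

c

Tracing c → i → … returns to c after 8 steps, so c lies in an 8-cycle (a, b, g, e, c, i, d, f).
On an 8-cycle, σ^8 is the identity, so σ^16 = σ^0 there (16 ≡ 0 mod 8).
So σ^16(c) = c.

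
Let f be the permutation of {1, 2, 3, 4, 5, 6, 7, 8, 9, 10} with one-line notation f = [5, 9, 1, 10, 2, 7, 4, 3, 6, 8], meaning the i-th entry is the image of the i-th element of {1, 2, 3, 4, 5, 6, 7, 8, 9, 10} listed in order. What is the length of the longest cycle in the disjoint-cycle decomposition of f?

10

Decomposing into disjoint cycles gives (1, 5, 2, 9, 6, 7, 4, 10, 8, 3); the longest has length 10.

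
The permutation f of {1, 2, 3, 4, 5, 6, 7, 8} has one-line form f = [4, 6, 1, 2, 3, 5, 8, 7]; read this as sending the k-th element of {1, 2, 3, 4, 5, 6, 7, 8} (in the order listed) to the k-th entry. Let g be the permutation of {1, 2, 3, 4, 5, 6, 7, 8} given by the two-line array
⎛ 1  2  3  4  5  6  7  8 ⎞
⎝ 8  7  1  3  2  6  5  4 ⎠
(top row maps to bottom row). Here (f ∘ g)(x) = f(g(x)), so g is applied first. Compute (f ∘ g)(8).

2

First apply g: g(8) = 4, then f(4) = 2. Thus (f ∘ g)(8) = 2.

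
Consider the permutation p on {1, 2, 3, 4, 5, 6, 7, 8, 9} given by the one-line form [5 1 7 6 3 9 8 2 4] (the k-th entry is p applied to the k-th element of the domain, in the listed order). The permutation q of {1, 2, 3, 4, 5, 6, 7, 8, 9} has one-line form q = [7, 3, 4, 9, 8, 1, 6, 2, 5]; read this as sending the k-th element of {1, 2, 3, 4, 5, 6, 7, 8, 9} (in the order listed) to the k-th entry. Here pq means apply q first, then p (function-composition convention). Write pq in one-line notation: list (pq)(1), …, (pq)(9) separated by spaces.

(pq)(x) = p(q(x)). Computing each image: p(q(1)) = p(7) = 8, p(q(2)) = p(3) = 7, p(q(3)) = p(4) = 6, p(q(4)) = p(9) = 4, p(q(5)) = p(8) = 2, p(q(6)) = p(1) = 5, p(q(7)) = p(6) = 9, p(q(8)) = p(2) = 1, p(q(9)) = p(5) = 3.
Hence pq = [8 7 6 4 2 5 9 1 3].

8 7 6 4 2 5 9 1 3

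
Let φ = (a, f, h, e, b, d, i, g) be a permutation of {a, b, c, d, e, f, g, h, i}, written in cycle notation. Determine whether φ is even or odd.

odd

The cycle lengths are 8, 1.
A cycle of length ℓ contributes ℓ−1 transpositions, so φ is a product of 7 transpositions — odd.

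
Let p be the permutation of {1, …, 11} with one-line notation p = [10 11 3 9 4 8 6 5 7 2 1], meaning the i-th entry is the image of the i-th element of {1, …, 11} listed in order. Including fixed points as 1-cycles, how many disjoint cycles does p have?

3

The cycle decomposition is (1, 10, 2, 11)(3)(4, 9, 7, 6, 8, 5), which has 3 cycles (counting 1-cycles).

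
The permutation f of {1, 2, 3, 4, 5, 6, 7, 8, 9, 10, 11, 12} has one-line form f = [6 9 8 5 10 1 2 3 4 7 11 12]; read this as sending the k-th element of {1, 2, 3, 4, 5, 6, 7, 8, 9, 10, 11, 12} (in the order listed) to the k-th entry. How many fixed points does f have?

2

The fixed points (elements with f(x) = x) are {11, 12}, so there are 2.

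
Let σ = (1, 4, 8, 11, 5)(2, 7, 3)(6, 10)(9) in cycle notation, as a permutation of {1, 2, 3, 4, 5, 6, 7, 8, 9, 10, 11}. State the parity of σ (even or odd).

odd

The cycle lengths are 5, 3, 2, 1.
A cycle is odd iff its length is even; σ has 1 even-length cycle, so sgn(σ) = (−1)^1 and σ is odd.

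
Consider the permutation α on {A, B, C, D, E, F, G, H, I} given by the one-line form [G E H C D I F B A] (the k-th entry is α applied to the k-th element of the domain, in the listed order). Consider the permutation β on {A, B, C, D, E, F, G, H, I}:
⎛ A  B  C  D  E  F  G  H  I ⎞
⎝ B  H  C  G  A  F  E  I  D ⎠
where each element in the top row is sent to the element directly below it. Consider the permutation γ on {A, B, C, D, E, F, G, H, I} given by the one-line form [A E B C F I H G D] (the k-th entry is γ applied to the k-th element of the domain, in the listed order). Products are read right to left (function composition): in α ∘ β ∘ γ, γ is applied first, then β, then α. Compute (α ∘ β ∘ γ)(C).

(α ∘ β ∘ γ)(C) = α(β(γ(C))). γ(C) = B, then β(B) = H, then α(H) = B, so the result is B.

B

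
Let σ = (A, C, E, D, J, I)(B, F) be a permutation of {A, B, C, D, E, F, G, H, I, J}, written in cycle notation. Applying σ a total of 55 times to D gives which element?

J

D lies in the 6-cycle (A, C, E, D, J, I).
On a 6-cycle, σ^6 is the identity, so σ^55 = σ^1 there (55 ≡ 1 mod 6).
Advancing 1 step from D: D → J.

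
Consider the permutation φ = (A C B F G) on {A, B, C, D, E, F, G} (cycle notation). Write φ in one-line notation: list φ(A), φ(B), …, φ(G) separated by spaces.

C F B D E G A

Reading each image from the cycles: A↦C, B↦F, C↦B, D↦D, E↦E, F↦G, G↦A.
Listing these in domain order gives C F B D E G A.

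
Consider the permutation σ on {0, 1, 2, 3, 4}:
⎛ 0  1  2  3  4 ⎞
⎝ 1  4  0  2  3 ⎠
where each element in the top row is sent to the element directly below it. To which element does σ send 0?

1

The entry below 0 in the array is 1, so σ(0) = 1.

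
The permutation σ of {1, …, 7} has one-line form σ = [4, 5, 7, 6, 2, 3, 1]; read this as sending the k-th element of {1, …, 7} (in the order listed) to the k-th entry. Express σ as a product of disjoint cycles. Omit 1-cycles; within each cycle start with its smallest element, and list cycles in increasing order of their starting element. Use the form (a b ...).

Start at 1 and follow images: 1 → 4 → 6 → 3 → 7 → 1, giving the cycle (1 4 6 3 7).
Continuing from each remaining unvisited element yields (1 4 6 3 7)(2 5).

(1 4 6 3 7)(2 5)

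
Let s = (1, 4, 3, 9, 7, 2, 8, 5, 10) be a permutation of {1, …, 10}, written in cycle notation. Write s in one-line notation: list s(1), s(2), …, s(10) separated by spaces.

4 8 9 3 10 6 2 5 7 1

Each element maps to the next entry in its cycle (wrapping to the front): 1→4, 2→8, 3→9, 4→3, 5→10, 6→6, 7→2, 8→5, 9→7, 10→1.
So the one-line form is 4 8 9 3 10 6 2 5 7 1.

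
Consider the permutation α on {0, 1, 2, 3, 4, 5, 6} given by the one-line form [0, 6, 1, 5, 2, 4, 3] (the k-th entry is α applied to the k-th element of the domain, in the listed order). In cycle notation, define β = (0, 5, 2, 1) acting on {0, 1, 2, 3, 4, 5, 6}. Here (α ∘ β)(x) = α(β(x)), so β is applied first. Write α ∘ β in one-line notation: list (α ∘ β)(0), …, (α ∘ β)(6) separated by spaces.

4 0 6 5 2 1 3

Chase each element through β then α: 0 → 5 → 4; 1 → 0 → 0; 2 → 1 → 6; 3 → 3 → 5; 4 → 4 → 2; 5 → 2 → 1; 6 → 6 → 3.
Collecting the images, α ∘ β = [4 0 6 5 2 1 3].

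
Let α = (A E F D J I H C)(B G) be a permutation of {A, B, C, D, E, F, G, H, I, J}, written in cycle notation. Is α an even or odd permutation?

even

The cycle lengths are 8, 2.
A cycle is odd iff its length is even; α has 2 even-length cycles, so sgn(α) = (−1)^2 and α is even.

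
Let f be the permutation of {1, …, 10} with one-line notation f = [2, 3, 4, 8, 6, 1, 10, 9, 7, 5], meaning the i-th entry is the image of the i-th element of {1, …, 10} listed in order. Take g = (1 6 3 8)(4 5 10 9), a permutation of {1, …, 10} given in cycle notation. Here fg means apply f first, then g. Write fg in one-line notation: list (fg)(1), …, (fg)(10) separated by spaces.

2 8 5 1 3 6 9 4 7 10

For each element, apply f then g: 1 → 2 → 2; 2 → 3 → 8; 3 → 4 → 5; 4 → 8 → 1; 5 → 6 → 3; 6 → 1 → 6; 7 → 10 → 9; 8 → 9 → 4; 9 → 7 → 7; 10 → 5 → 10.
Collecting the images, fg = [2 8 5 1 3 6 9 4 7 10].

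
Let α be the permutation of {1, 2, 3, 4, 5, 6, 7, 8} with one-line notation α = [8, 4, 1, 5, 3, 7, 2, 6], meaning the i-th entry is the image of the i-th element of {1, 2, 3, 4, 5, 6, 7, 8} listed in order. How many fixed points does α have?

0

No element satisfies α(x) = x, so there are 0 fixed points.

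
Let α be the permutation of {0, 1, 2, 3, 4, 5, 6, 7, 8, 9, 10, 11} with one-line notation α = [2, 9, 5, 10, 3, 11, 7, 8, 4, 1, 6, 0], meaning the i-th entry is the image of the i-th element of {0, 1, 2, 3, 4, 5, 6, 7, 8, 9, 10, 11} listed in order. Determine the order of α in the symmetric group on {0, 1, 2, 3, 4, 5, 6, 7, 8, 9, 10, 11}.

Decomposing into disjoint cycles gives cycle lengths 6, 4, 2.
The order of α is the least common multiple of its cycle lengths: lcm(6, 4, 2) = 12.

12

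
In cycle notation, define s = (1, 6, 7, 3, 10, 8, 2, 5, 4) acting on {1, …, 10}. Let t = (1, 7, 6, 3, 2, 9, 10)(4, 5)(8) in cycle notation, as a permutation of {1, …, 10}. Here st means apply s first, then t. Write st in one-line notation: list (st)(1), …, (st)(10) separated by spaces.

(st)(x) = t(s(x)). Computing each image: t(s(1)) = t(6) = 3, t(s(2)) = t(5) = 4, t(s(3)) = t(10) = 1, t(s(4)) = t(1) = 7, t(s(5)) = t(4) = 5, t(s(6)) = t(7) = 6, t(s(7)) = t(3) = 2, t(s(8)) = t(2) = 9, t(s(9)) = t(9) = 10, t(s(10)) = t(8) = 8.
Hence st = [3 4 1 7 5 6 2 9 10 8].

3 4 1 7 5 6 2 9 10 8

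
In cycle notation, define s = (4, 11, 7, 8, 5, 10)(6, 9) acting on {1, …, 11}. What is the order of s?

The disjoint cycles have lengths 6, 2, 1, 1, 1.
The order is lcm(6, 2) = 6.

6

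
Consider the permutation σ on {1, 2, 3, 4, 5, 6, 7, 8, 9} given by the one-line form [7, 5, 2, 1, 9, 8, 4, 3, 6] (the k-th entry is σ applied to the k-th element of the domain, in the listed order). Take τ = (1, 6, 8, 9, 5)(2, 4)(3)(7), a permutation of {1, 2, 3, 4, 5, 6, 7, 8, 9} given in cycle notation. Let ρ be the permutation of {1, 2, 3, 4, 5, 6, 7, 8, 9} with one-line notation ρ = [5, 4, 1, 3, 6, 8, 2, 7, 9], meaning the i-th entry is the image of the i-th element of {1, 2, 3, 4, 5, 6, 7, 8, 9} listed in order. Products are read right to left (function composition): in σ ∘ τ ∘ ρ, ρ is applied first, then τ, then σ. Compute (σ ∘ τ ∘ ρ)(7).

1

Chase 7: ρ(7) = 2; τ(2) = 4; σ(4) = 1. Hence (σ ∘ τ ∘ ρ)(7) = 1.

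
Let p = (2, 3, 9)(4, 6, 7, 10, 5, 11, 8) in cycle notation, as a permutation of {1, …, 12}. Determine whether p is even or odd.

even

The cycle lengths are 7, 3, 1, 1.
A cycle of length ℓ contributes ℓ−1 transpositions, so p is a product of 6 + 2 = 8 transpositions — even.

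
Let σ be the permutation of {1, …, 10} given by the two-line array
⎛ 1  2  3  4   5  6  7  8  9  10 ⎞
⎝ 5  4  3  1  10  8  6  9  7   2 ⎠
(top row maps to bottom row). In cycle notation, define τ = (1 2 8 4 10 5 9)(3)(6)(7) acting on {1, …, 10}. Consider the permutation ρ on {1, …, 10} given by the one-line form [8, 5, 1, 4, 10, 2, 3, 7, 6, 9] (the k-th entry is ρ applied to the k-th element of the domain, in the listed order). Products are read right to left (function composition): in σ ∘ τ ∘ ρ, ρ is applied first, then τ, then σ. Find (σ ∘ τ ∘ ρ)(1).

(σ ∘ τ ∘ ρ)(1) = σ(τ(ρ(1))). ρ(1) = 8, then τ(8) = 4, then σ(4) = 1, so the result is 1.

1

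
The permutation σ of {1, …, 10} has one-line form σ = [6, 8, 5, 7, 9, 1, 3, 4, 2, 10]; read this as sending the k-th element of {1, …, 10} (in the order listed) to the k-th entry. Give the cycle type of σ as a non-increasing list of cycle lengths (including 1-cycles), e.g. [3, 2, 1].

The disjoint cycles are (1, 6)(2, 8, 4, 7, 3, 5, 9)(10), with lengths 7, 2, 1 in non-increasing order.

[7, 2, 1]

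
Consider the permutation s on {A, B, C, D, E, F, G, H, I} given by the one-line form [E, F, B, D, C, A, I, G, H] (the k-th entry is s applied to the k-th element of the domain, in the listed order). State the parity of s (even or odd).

even

In disjoint-cycle form the cycle lengths are 5, 3, 1.
A cycle of length ℓ contributes ℓ−1 transpositions, so s is a product of 4 + 2 = 6 transpositions — even.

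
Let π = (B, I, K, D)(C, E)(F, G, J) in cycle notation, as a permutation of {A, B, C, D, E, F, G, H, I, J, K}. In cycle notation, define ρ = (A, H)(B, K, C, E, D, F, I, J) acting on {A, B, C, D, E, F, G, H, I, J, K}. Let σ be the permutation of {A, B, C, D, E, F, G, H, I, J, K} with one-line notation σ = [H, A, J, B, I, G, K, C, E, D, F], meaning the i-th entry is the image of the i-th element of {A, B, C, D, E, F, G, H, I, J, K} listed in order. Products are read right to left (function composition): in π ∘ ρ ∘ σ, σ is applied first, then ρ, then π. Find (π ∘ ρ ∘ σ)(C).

(π ∘ ρ ∘ σ)(C) = π(ρ(σ(C))). σ(C) = J, then ρ(J) = B, then π(B) = I, so the result is I.

I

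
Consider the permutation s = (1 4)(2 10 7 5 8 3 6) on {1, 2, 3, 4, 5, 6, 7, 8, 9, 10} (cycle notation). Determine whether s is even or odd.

odd

The cycle lengths are 7, 2, 1.
A cycle of length ℓ contributes ℓ−1 transpositions, so s is a product of 6 + 1 = 7 transpositions — odd.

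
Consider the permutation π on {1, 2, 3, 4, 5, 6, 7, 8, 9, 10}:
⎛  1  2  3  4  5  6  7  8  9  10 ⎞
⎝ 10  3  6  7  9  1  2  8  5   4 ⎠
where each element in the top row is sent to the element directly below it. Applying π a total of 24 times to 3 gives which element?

Tracing 3 → 6 → … returns to 3 after 7 steps, so 3 lies in a 7-cycle (1, 10, 4, 7, 2, 3, 6).
Powers repeat with period 7 on this cycle, and 24 mod 7 = 3, so π^24(3) = π^3(3).
Advancing 3 steps from 3: 3 → 6 → 1 → 10.

10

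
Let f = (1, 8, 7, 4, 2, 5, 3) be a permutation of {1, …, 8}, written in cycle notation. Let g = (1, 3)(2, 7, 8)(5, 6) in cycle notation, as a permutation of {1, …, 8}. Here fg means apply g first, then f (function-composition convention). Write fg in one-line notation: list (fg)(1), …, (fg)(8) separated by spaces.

1 4 8 2 6 3 7 5

Chase each element through g then f: 1 → 3 → 1; 2 → 7 → 4; 3 → 1 → 8; 4 → 4 → 2; 5 → 6 → 6; 6 → 5 → 3; 7 → 8 → 7; 8 → 2 → 5.
Collecting the images, fg = [1 4 8 2 6 3 7 5].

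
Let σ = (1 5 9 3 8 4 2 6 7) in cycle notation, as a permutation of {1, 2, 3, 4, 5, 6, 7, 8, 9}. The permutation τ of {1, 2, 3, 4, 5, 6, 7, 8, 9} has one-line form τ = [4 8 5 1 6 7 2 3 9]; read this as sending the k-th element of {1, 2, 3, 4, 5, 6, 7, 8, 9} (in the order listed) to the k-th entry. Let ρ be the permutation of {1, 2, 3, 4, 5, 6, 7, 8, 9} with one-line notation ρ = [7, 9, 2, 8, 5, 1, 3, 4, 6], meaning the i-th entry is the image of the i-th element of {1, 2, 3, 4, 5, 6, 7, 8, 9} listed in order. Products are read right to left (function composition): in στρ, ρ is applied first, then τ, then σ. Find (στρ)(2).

3

Chase 2: ρ(2) = 9; τ(9) = 9; σ(9) = 3. Hence (στρ)(2) = 3.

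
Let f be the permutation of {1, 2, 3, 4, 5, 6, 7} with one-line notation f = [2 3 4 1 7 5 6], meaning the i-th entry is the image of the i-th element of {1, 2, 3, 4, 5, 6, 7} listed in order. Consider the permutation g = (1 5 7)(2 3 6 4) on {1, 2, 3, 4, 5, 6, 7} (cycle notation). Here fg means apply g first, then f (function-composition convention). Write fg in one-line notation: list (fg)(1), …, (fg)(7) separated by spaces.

7 4 5 3 6 1 2

(fg)(x) = f(g(x)). Computing each image: f(g(1)) = f(5) = 7, f(g(2)) = f(3) = 4, f(g(3)) = f(6) = 5, f(g(4)) = f(2) = 3, f(g(5)) = f(7) = 6, f(g(6)) = f(4) = 1, f(g(7)) = f(1) = 2.
Hence fg = [7 4 5 3 6 1 2].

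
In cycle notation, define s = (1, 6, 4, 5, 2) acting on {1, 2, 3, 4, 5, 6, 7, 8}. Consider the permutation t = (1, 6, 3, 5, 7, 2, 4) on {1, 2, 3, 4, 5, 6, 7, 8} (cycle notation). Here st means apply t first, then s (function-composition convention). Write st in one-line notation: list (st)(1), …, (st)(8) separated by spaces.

For each element, apply t then s: 1 → 6 → 4; 2 → 4 → 5; 3 → 5 → 2; 4 → 1 → 6; 5 → 7 → 7; 6 → 3 → 3; 7 → 2 → 1; 8 → 8 → 8.
Collecting the images, st = [4 5 2 6 7 3 1 8].

4 5 2 6 7 3 1 8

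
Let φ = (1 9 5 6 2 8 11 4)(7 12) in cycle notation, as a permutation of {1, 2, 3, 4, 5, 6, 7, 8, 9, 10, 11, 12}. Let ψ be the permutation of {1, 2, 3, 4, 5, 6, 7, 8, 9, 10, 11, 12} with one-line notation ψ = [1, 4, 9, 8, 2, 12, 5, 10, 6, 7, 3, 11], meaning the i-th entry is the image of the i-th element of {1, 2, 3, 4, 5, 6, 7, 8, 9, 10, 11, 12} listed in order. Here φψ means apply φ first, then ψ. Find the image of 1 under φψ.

First apply φ: φ(1) = 9, then ψ(9) = 6. Thus (φψ)(1) = 6.

6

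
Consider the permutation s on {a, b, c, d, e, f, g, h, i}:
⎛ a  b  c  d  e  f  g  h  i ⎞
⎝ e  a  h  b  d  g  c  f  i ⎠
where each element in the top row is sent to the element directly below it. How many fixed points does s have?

The fixed points (elements with s(x) = x) are {i}, so there is 1.

1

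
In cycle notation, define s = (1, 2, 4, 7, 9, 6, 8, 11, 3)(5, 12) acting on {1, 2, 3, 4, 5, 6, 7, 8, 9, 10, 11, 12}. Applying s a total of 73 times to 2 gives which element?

4

2 lies in the 9-cycle (1, 2, 4, 7, 9, 6, 8, 11, 3).
On a 9-cycle, s^9 is the identity, so s^73 = s^1 there (73 ≡ 1 mod 9).
Advancing 1 step from 2: 2 → 4.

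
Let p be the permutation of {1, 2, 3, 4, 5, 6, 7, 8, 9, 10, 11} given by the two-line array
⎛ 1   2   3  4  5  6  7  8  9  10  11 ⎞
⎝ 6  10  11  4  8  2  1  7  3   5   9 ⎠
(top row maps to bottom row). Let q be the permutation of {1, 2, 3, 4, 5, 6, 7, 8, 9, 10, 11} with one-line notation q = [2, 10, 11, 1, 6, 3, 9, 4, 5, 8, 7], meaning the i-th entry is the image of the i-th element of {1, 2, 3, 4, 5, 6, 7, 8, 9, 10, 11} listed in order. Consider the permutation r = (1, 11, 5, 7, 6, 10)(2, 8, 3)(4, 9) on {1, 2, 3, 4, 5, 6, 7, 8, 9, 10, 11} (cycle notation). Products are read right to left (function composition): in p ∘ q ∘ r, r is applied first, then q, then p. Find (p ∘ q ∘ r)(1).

1

Chase 1: r(1) = 11; q(11) = 7; p(7) = 1. Hence (p ∘ q ∘ r)(1) = 1.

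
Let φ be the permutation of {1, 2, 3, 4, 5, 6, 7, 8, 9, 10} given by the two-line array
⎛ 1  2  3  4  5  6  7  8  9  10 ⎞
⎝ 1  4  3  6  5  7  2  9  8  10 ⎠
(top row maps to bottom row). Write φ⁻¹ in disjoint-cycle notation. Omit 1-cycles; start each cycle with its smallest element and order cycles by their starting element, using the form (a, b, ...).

First write φ in disjoint cycles: (2, 4, 6, 7)(8, 9).
Reversing each cycle (and rotating so the smallest element leads) gives φ⁻¹ = (2, 7, 6, 4)(8, 9).

(2, 7, 6, 4)(8, 9)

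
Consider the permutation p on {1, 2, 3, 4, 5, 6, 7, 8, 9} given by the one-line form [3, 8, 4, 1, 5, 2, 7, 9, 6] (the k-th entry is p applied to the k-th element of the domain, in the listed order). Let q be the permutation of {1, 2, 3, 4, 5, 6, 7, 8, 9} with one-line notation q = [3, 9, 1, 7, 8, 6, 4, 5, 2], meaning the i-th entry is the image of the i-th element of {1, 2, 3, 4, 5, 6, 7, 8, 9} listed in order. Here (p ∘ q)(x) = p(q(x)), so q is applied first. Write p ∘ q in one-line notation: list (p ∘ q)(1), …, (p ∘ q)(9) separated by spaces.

4 6 3 7 9 2 1 5 8

(p ∘ q)(x) = p(q(x)). Computing each image: p(q(1)) = p(3) = 4, p(q(2)) = p(9) = 6, p(q(3)) = p(1) = 3, p(q(4)) = p(7) = 7, p(q(5)) = p(8) = 9, p(q(6)) = p(6) = 2, p(q(7)) = p(4) = 1, p(q(8)) = p(5) = 5, p(q(9)) = p(2) = 8.
Hence p ∘ q = [4 6 3 7 9 2 1 5 8].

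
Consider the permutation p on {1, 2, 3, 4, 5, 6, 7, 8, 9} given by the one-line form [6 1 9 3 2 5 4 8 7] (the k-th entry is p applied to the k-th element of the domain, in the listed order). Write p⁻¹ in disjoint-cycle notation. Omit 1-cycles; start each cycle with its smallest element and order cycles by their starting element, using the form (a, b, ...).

First write p in disjoint cycles: (1, 6, 5, 2)(3, 9, 7, 4).
The inverse reverses every cycle; in canonical form, p⁻¹ = (1, 2, 5, 6)(3, 4, 7, 9).

(1, 2, 5, 6)(3, 4, 7, 9)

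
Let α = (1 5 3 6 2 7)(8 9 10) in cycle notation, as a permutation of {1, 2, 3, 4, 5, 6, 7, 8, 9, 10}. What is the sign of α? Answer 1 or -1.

-1

The cycle lengths are 6, 3, 1.
A cycle is odd iff its length is even; α has 1 even-length cycle, so sgn(α) = (−1)^1 and α is odd.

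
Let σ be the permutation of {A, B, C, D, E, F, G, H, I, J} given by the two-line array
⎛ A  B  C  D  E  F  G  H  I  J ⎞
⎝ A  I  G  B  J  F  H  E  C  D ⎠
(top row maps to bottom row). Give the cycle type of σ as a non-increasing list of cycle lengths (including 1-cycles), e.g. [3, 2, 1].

The disjoint cycles are (A)(B I C G H E J D)(F), with lengths 8, 1, 1 in non-increasing order.

[8, 1, 1]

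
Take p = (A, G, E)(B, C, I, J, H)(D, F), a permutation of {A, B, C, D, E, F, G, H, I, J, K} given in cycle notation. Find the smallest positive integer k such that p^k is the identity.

30

The disjoint cycles have lengths 5, 3, 2, 1.
The order is lcm(5, 3, 2) = 30.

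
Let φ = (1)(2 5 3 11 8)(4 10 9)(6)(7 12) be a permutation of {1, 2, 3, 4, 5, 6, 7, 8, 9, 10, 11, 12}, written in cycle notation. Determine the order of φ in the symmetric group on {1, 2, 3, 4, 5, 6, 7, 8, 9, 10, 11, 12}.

The cycle type of φ is (5, 3, 2, 1, 1).
The order of φ is the least common multiple of its cycle lengths: lcm(5, 3, 2) = 30.

30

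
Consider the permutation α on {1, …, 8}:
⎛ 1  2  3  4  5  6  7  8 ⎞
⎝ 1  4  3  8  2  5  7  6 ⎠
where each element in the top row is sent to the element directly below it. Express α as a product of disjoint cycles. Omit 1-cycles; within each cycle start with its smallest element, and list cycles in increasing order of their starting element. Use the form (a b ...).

Start at 2 and follow images: 2 → 4 → 8 → 6 → 5 → 2, giving the cycle (2 4 8 6 5).
Continuing from each remaining unvisited element yields (2 4 8 6 5).

(2 4 8 6 5)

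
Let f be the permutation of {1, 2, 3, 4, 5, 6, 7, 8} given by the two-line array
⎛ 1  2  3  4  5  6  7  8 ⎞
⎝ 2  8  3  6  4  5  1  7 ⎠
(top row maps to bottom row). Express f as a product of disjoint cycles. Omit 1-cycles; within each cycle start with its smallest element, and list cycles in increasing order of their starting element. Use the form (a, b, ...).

(1, 2, 8, 7)(4, 6, 5)

Iterating f from 1 gives 1 → 2 → 8 → 7 → 1; that is the 4-cycle (1, 2, 8, 7).
Continuing from each remaining unvisited element yields (1, 2, 8, 7)(4, 6, 5).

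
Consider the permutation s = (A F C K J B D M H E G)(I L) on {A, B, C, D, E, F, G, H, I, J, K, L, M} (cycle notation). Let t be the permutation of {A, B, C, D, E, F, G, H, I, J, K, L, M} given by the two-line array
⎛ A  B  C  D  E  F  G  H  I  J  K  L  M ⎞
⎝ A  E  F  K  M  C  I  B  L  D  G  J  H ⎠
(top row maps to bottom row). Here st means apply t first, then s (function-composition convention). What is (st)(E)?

H

t(E) = M, then s(M) = H; composing gives (st)(E) = H.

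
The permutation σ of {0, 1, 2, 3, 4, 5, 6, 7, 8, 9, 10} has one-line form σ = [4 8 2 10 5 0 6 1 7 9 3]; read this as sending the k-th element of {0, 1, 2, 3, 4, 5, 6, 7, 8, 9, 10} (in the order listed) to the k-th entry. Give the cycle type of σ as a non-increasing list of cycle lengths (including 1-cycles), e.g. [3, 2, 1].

[3, 3, 2, 1, 1, 1]

The disjoint cycles are (0 4 5)(1 8 7)(2)(3 10)(6)(9), with lengths 3, 3, 2, 1, 1, 1 in non-increasing order.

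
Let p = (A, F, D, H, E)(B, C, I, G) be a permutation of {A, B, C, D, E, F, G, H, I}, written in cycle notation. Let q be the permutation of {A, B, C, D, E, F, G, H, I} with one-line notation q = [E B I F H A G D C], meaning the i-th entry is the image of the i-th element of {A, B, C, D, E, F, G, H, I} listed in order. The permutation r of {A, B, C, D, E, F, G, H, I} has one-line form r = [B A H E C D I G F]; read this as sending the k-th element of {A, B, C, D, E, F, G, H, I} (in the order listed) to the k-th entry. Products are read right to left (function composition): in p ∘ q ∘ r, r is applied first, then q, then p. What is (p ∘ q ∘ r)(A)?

C

Apply the permutations in order: r(A) = B, then q(B) = B, then p(B) = C. So (p ∘ q ∘ r)(A) = C.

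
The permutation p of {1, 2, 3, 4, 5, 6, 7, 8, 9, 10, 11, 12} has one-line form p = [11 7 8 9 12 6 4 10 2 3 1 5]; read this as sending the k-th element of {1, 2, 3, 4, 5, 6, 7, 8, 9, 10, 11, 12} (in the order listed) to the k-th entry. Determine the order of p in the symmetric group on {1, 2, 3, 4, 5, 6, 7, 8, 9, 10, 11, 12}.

12

Writing p as disjoint cycles, the cycle lengths are 4, 3, 2, 2, 1.
Since disjoint cycles commute, ord(p) = lcm(4, 3, 2, 2) = 12.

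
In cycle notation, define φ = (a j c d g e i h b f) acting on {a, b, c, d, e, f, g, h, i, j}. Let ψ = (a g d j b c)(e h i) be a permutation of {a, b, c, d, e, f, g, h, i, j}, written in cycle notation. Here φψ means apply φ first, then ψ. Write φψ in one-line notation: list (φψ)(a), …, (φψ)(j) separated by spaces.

b f j d e g h c i a

(φψ)(x) = ψ(φ(x)). Computing each image: ψ(φ(a)) = ψ(j) = b, ψ(φ(b)) = ψ(f) = f, ψ(φ(c)) = ψ(d) = j, ψ(φ(d)) = ψ(g) = d, ψ(φ(e)) = ψ(i) = e, ψ(φ(f)) = ψ(a) = g, ψ(φ(g)) = ψ(e) = h, ψ(φ(h)) = ψ(b) = c, ψ(φ(i)) = ψ(h) = i, ψ(φ(j)) = ψ(c) = a.
Hence φψ = [b f j d e g h c i a].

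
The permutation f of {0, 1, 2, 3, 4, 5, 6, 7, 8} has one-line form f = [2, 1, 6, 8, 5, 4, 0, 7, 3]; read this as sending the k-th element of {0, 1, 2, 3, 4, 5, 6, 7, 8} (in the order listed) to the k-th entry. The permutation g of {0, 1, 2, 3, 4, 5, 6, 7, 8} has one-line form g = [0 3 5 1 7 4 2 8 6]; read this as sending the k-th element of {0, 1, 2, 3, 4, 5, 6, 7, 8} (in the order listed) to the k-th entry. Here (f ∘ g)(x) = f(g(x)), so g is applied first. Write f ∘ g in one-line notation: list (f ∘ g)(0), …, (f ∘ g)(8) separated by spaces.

(f ∘ g)(x) = f(g(x)). Computing each image: f(g(0)) = f(0) = 2, f(g(1)) = f(3) = 8, f(g(2)) = f(5) = 4, f(g(3)) = f(1) = 1, f(g(4)) = f(7) = 7, f(g(5)) = f(4) = 5, f(g(6)) = f(2) = 6, f(g(7)) = f(8) = 3, f(g(8)) = f(6) = 0.
Hence f ∘ g = [2 8 4 1 7 5 6 3 0].

2 8 4 1 7 5 6 3 0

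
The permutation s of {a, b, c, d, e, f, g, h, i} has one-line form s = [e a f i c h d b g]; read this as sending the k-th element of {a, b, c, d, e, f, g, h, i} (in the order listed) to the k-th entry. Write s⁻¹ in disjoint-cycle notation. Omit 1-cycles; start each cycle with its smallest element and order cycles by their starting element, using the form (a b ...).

(a b h f c e)(d g i)

First write s in disjoint cycles: (a e c f h b)(d i g).
The inverse reverses every cycle; in canonical form, s⁻¹ = (a b h f c e)(d g i).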